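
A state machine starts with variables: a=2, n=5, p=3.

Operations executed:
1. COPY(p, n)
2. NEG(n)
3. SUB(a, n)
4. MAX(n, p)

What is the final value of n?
n = 5

Tracing execution:
Step 1: COPY(p, n) → n = 5
Step 2: NEG(n) → n = -5
Step 3: SUB(a, n) → n = -5
Step 4: MAX(n, p) → n = 5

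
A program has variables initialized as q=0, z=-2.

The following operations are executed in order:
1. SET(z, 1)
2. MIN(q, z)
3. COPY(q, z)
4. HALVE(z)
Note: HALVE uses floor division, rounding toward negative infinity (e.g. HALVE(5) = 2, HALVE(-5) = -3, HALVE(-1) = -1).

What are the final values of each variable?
{q: 1, z: 0}

Step-by-step execution:
Initial: q=0, z=-2
After step 1 (SET(z, 1)): q=0, z=1
After step 2 (MIN(q, z)): q=0, z=1
After step 3 (COPY(q, z)): q=1, z=1
After step 4 (HALVE(z)): q=1, z=0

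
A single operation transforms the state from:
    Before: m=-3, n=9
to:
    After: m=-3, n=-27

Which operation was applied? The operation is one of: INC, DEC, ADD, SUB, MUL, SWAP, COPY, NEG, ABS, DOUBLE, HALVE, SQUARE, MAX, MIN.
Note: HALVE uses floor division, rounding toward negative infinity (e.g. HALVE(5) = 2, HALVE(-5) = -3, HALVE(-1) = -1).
MUL(n, m)

Analyzing the change:
Before: m=-3, n=9
After: m=-3, n=-27
Variable n changed from 9 to -27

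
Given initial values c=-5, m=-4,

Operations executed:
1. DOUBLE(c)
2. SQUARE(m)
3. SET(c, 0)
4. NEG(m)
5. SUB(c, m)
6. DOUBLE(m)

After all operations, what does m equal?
m = -32

Tracing execution:
Step 1: DOUBLE(c) → m = -4
Step 2: SQUARE(m) → m = 16
Step 3: SET(c, 0) → m = 16
Step 4: NEG(m) → m = -16
Step 5: SUB(c, m) → m = -16
Step 6: DOUBLE(m) → m = -32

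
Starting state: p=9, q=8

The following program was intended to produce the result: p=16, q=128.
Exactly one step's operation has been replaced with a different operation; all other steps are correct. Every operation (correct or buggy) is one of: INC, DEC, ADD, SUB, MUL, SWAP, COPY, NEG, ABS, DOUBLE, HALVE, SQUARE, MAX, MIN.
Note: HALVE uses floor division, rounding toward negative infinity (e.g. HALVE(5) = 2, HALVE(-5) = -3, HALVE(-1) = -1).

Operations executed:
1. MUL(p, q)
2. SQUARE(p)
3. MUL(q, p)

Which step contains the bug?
Step 1

Trace with buggy code:
Initial: p=9, q=8
After step 1: p=72, q=8
After step 2: p=5184, q=8
After step 3: p=5184, q=41472
Actual final p=5184, q=41472 ≠ expected p=16, q=128.
Step 1 is the only position where a single-operation replacement can produce the expected result.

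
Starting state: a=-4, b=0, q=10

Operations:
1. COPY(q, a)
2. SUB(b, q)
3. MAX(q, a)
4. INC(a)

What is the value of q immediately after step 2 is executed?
q = -4

Tracing q through execution:
Initial: q = 10
After step 1 (COPY(q, a)): q = -4
After step 2 (SUB(b, q)): q = -4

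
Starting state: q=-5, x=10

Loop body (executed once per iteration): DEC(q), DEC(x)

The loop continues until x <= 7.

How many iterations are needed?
3

Tracing iterations:
Initial: q=-5, x=10
After iteration 1: q=-6, x=9
After iteration 2: q=-7, x=8
After iteration 3: q=-8, x=7
x <= 7 now holds, so the loop exits after 3 iterations.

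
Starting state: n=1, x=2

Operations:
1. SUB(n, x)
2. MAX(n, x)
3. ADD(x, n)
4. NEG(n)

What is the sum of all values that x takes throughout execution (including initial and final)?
14

Values of x at each step:
Initial: x = 2
After step 1: x = 2
After step 2: x = 2
After step 3: x = 4
After step 4: x = 4
Sum = 2 + 2 + 2 + 4 + 4 = 14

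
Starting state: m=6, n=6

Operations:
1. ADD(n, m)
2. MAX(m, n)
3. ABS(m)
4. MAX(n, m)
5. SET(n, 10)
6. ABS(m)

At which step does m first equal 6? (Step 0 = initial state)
Step 0

Tracing m:
Initial: m = 6 ← first occurrence
After step 1: m = 6
After step 2: m = 12
After step 3: m = 12
After step 4: m = 12
After step 5: m = 12
After step 6: m = 12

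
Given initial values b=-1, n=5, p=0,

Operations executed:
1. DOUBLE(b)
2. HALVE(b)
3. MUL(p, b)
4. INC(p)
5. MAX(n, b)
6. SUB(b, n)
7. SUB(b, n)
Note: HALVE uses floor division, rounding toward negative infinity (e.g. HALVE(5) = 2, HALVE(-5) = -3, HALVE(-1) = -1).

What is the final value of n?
n = 5

Tracing execution:
Step 1: DOUBLE(b) → n = 5
Step 2: HALVE(b) → n = 5
Step 3: MUL(p, b) → n = 5
Step 4: INC(p) → n = 5
Step 5: MAX(n, b) → n = 5
Step 6: SUB(b, n) → n = 5
Step 7: SUB(b, n) → n = 5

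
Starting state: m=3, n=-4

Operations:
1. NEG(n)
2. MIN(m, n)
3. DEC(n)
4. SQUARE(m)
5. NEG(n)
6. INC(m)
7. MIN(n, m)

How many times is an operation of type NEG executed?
2

Counting NEG operations:
Step 1: NEG(n) ← NEG
Step 5: NEG(n) ← NEG
Total: 2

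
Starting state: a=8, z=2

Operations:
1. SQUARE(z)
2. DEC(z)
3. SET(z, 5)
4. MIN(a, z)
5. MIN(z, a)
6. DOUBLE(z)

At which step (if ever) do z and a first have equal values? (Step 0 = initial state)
Step 4

z and a first become equal after step 4.

Comparing values at each step:
Initial: z=2, a=8
After step 1: z=4, a=8
After step 2: z=3, a=8
After step 3: z=5, a=8
After step 4: z=5, a=5 ← equal!
After step 5: z=5, a=5 ← equal!
After step 6: z=10, a=5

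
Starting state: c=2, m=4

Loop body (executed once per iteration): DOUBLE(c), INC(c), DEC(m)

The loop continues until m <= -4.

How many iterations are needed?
8

Tracing iterations:
Initial: c=2, m=4
After iteration 1: c=5, m=3
After iteration 2: c=11, m=2
After iteration 3: c=23, m=1
After iteration 4: c=47, m=0
After iteration 5: c=95, m=-1
After iteration 6: c=191, m=-2
After iteration 7: c=383, m=-3
After iteration 8: c=767, m=-4
m <= -4 now holds, so the loop exits after 8 iterations.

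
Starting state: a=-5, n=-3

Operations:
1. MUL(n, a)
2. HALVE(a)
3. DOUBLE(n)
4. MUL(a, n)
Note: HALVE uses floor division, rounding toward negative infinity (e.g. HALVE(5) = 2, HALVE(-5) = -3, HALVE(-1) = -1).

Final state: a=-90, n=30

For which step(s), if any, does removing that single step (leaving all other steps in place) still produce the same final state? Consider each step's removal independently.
None - removing any single step changes the final result

Testing removal of each single step:
Without step 1: final = a=18, n=-6 (different)
Without step 2: final = a=-150, n=30 (different)
Without step 3: final = a=-45, n=15 (different)
Without step 4: final = a=-3, n=30 (different)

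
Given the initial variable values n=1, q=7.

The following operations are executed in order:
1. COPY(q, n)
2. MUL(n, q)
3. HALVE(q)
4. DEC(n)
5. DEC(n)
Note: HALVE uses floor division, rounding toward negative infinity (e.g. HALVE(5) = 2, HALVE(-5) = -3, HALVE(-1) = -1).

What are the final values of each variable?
{n: -1, q: 0}

Step-by-step execution:
Initial: n=1, q=7
After step 1 (COPY(q, n)): n=1, q=1
After step 2 (MUL(n, q)): n=1, q=1
After step 3 (HALVE(q)): n=1, q=0
After step 4 (DEC(n)): n=0, q=0
After step 5 (DEC(n)): n=-1, q=0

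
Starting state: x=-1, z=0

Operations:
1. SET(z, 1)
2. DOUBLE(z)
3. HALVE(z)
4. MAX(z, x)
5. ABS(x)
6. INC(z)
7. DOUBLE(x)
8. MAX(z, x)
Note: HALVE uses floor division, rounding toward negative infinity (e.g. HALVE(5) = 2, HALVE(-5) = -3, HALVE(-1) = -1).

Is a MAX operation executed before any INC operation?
Yes

First MAX: step 4
First INC: step 6
Since 4 < 6, MAX comes first.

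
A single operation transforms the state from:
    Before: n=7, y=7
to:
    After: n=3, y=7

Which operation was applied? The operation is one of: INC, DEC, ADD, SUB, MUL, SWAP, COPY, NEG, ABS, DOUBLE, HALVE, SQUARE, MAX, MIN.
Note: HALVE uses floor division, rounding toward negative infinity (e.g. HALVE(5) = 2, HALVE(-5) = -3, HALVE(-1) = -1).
HALVE(n)

Analyzing the change:
Before: n=7, y=7
After: n=3, y=7
Variable n changed from 7 to 3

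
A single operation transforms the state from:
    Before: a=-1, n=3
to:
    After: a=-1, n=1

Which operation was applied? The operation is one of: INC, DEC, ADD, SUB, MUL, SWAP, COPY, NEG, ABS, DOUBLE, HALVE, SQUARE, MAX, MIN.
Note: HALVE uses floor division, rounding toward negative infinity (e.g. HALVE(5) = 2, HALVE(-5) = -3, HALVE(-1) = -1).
HALVE(n)

Analyzing the change:
Before: a=-1, n=3
After: a=-1, n=1
Variable n changed from 3 to 1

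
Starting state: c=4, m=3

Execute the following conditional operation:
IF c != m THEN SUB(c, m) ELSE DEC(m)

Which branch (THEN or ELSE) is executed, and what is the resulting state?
Branch: THEN, Final state: c=1, m=3

Evaluating condition: c != m
c = 4, m = 3
Condition is True, so THEN branch executes
After SUB(c, m): c=1, m=3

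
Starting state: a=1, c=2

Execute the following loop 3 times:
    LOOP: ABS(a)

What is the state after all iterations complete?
a=1, c=2

Iteration trace:
Start: a=1, c=2
After iteration 1: a=1, c=2
After iteration 2: a=1, c=2
After iteration 3: a=1, c=2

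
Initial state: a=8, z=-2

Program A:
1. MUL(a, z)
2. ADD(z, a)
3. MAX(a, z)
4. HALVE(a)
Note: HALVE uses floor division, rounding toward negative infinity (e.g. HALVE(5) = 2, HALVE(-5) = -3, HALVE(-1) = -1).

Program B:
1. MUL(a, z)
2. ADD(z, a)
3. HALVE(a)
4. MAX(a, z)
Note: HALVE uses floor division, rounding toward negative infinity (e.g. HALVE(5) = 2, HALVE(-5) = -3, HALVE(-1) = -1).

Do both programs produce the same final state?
Yes

Program A final state: a=-8, z=-18
Program B final state: a=-8, z=-18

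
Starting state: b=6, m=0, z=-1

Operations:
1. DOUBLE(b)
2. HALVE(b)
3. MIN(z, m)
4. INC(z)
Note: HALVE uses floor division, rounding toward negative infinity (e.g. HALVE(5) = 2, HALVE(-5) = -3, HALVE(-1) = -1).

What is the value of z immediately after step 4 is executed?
z = 0

Tracing z through execution:
Initial: z = -1
After step 1 (DOUBLE(b)): z = -1
After step 2 (HALVE(b)): z = -1
After step 3 (MIN(z, m)): z = -1
After step 4 (INC(z)): z = 0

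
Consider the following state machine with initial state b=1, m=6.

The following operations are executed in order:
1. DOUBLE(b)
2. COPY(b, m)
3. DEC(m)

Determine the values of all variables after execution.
{b: 6, m: 5}

Step-by-step execution:
Initial: b=1, m=6
After step 1 (DOUBLE(b)): b=2, m=6
After step 2 (COPY(b, m)): b=6, m=6
After step 3 (DEC(m)): b=6, m=5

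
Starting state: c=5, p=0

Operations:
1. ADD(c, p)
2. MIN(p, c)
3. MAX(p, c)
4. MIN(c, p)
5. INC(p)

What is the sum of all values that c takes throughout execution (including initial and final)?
30

Values of c at each step:
Initial: c = 5
After step 1: c = 5
After step 2: c = 5
After step 3: c = 5
After step 4: c = 5
After step 5: c = 5
Sum = 5 + 5 + 5 + 5 + 5 + 5 = 30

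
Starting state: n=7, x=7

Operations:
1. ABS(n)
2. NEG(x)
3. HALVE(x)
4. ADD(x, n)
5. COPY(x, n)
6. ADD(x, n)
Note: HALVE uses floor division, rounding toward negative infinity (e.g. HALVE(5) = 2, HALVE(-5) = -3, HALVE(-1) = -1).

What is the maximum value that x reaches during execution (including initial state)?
14

Values of x at each step:
Initial: x = 7
After step 1: x = 7
After step 2: x = -7
After step 3: x = -4
After step 4: x = 3
After step 5: x = 7
After step 6: x = 14 ← maximum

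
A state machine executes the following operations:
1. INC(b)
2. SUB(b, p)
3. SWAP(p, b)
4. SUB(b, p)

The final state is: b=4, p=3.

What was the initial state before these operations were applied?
b=9, p=7

Working backwards:
Final state: b=4, p=3
Before step 4 (SUB(b, p)): b=7, p=3
Before step 3 (SWAP(p, b)): b=3, p=7
Before step 2 (SUB(b, p)): b=10, p=7
Before step 1 (INC(b)): b=9, p=7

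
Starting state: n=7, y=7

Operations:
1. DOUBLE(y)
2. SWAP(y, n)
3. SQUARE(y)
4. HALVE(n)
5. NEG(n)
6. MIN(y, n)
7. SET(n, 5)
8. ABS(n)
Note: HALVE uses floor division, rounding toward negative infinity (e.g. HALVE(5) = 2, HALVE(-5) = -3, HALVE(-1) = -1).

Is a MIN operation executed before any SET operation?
Yes

First MIN: step 6
First SET: step 7
Since 6 < 7, MIN comes first.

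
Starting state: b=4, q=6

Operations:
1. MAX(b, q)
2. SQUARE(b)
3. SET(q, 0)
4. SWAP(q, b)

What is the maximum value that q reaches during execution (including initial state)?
36

Values of q at each step:
Initial: q = 6
After step 1: q = 6
After step 2: q = 6
After step 3: q = 0
After step 4: q = 36 ← maximum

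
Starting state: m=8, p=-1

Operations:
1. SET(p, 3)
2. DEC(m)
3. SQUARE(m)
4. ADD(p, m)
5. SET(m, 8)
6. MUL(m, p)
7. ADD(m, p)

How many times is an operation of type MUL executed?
1

Counting MUL operations:
Step 6: MUL(m, p) ← MUL
Total: 1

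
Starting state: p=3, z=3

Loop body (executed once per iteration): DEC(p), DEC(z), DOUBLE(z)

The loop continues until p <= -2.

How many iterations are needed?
5

Tracing iterations:
Initial: p=3, z=3
After iteration 1: p=2, z=4
After iteration 2: p=1, z=6
After iteration 3: p=0, z=10
After iteration 4: p=-1, z=18
After iteration 5: p=-2, z=34
p <= -2 now holds, so the loop exits after 5 iterations.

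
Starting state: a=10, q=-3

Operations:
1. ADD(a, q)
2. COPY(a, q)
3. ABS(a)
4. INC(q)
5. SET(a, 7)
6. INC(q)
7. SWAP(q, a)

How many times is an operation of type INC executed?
2

Counting INC operations:
Step 4: INC(q) ← INC
Step 6: INC(q) ← INC
Total: 2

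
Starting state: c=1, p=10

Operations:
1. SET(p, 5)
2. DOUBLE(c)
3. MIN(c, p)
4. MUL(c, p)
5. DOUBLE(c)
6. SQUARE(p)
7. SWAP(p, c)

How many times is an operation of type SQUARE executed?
1

Counting SQUARE operations:
Step 6: SQUARE(p) ← SQUARE
Total: 1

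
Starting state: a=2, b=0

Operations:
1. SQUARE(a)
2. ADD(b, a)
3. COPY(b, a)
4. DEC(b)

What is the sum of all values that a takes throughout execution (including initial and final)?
18

Values of a at each step:
Initial: a = 2
After step 1: a = 4
After step 2: a = 4
After step 3: a = 4
After step 4: a = 4
Sum = 2 + 4 + 4 + 4 + 4 = 18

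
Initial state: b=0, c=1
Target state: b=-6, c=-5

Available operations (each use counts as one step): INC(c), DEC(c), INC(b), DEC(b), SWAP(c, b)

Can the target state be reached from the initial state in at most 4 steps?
No

The target state cannot be reached within 4 steps.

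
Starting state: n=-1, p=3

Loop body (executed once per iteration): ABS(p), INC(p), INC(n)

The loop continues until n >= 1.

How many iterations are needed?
2

Tracing iterations:
Initial: n=-1, p=3
After iteration 1: n=0, p=4
After iteration 2: n=1, p=5
n >= 1 now holds, so the loop exits after 2 iterations.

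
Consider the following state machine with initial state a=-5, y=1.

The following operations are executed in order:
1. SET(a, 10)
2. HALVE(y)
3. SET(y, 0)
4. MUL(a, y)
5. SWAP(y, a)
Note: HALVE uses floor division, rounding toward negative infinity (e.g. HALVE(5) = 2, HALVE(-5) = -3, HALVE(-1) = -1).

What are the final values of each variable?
{a: 0, y: 0}

Step-by-step execution:
Initial: a=-5, y=1
After step 1 (SET(a, 10)): a=10, y=1
After step 2 (HALVE(y)): a=10, y=0
After step 3 (SET(y, 0)): a=10, y=0
After step 4 (MUL(a, y)): a=0, y=0
After step 5 (SWAP(y, a)): a=0, y=0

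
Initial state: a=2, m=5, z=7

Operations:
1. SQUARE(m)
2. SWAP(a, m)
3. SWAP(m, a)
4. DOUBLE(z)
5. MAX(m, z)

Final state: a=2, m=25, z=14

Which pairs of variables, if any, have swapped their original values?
None

Comparing initial and final values:
m: 5 → 25
a: 2 → 2
z: 7 → 14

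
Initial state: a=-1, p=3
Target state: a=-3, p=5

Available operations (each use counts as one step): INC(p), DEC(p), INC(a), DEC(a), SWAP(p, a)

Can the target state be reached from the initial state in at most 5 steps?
Yes

Path (4 steps): INC(p) → INC(p) → DEC(a) → DEC(a)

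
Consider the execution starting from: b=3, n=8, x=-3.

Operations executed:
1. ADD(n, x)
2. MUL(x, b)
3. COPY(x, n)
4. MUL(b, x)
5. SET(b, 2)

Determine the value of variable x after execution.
x = 5

Tracing execution:
Step 1: ADD(n, x) → x = -3
Step 2: MUL(x, b) → x = -9
Step 3: COPY(x, n) → x = 5
Step 4: MUL(b, x) → x = 5
Step 5: SET(b, 2) → x = 5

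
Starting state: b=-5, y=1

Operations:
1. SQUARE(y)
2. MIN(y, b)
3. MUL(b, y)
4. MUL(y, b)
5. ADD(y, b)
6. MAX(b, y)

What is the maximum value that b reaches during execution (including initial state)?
25

Values of b at each step:
Initial: b = -5
After step 1: b = -5
After step 2: b = -5
After step 3: b = 25 ← maximum
After step 4: b = 25
After step 5: b = 25
After step 6: b = 25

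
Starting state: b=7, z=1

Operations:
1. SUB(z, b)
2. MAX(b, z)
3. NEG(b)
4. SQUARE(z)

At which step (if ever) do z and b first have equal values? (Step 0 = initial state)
Never

z and b never become equal during execution.

Comparing values at each step:
Initial: z=1, b=7
After step 1: z=-6, b=7
After step 2: z=-6, b=7
After step 3: z=-6, b=-7
After step 4: z=36, b=-7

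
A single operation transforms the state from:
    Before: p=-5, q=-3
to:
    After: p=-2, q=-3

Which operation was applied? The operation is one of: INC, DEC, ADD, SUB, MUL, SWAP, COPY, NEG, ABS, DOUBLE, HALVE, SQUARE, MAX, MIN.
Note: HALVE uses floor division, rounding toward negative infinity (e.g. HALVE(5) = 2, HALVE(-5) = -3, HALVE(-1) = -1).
SUB(p, q)

Analyzing the change:
Before: p=-5, q=-3
After: p=-2, q=-3
Variable p changed from -5 to -2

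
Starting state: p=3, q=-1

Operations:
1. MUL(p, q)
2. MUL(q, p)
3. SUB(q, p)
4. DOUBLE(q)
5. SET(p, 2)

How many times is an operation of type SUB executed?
1

Counting SUB operations:
Step 3: SUB(q, p) ← SUB
Total: 1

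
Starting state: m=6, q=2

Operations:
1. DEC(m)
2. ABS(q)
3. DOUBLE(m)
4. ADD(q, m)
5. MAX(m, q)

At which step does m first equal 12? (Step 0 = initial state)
Step 5

Tracing m:
Initial: m = 6
After step 1: m = 5
After step 2: m = 5
After step 3: m = 10
After step 4: m = 10
After step 5: m = 12 ← first occurrence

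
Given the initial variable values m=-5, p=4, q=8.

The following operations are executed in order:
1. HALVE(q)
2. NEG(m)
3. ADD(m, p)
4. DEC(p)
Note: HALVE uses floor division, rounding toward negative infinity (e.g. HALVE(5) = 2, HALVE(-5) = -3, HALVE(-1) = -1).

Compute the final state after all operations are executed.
{m: 9, p: 3, q: 4}

Step-by-step execution:
Initial: m=-5, p=4, q=8
After step 1 (HALVE(q)): m=-5, p=4, q=4
After step 2 (NEG(m)): m=5, p=4, q=4
After step 3 (ADD(m, p)): m=9, p=4, q=4
After step 4 (DEC(p)): m=9, p=3, q=4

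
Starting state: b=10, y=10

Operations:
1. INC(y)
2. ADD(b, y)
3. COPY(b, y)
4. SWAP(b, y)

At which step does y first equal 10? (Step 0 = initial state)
Step 0

Tracing y:
Initial: y = 10 ← first occurrence
After step 1: y = 11
After step 2: y = 11
After step 3: y = 11
After step 4: y = 11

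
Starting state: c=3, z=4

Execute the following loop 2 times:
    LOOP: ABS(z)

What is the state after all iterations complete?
c=3, z=4

Iteration trace:
Start: c=3, z=4
After iteration 1: c=3, z=4
After iteration 2: c=3, z=4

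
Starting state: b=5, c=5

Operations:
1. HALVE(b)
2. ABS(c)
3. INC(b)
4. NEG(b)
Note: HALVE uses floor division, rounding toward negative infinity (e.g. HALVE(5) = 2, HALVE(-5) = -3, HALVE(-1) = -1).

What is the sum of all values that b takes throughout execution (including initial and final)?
9

Values of b at each step:
Initial: b = 5
After step 1: b = 2
After step 2: b = 2
After step 3: b = 3
After step 4: b = -3
Sum = 5 + 2 + 2 + 3 + -3 = 9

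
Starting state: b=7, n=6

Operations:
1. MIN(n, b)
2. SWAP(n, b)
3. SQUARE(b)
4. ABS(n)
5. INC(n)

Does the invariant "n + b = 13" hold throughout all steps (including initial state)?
No, violated after step 3

The invariant is violated after step 3.

State at each step:
Initial: b=7, n=6
After step 1: b=7, n=6
After step 2: b=6, n=7
After step 3: b=36, n=7
After step 4: b=36, n=7
After step 5: b=36, n=8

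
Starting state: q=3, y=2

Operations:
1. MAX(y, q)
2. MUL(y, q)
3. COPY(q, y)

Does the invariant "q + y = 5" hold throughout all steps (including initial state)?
No, violated after step 1

The invariant is violated after step 1.

State at each step:
Initial: q=3, y=2
After step 1: q=3, y=3
After step 2: q=3, y=9
After step 3: q=9, y=9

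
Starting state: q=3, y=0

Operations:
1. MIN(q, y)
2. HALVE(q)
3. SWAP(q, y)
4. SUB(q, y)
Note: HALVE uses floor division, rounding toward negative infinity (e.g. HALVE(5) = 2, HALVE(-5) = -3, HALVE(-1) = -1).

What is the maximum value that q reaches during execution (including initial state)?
3

Values of q at each step:
Initial: q = 3 ← maximum
After step 1: q = 0
After step 2: q = 0
After step 3: q = 0
After step 4: q = 0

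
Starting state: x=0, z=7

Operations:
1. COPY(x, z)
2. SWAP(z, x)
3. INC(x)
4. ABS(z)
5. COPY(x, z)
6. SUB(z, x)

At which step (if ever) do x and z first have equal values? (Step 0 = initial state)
Step 1

x and z first become equal after step 1.

Comparing values at each step:
Initial: x=0, z=7
After step 1: x=7, z=7 ← equal!
After step 2: x=7, z=7 ← equal!
After step 3: x=8, z=7
After step 4: x=8, z=7
After step 5: x=7, z=7 ← equal!
After step 6: x=7, z=0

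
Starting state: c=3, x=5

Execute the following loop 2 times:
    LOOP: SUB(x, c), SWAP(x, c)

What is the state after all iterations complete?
c=1, x=2

Iteration trace:
Start: c=3, x=5
After iteration 1: c=2, x=3
After iteration 2: c=1, x=2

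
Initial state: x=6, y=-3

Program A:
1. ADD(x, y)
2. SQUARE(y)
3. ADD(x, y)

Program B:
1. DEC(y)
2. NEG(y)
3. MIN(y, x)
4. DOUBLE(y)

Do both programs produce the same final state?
No

Program A final state: x=12, y=9
Program B final state: x=6, y=8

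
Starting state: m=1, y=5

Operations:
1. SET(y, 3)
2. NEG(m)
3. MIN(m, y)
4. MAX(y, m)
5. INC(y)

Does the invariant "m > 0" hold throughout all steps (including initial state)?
No, violated after step 2

The invariant is violated after step 2.

State at each step:
Initial: m=1, y=5
After step 1: m=1, y=3
After step 2: m=-1, y=3
After step 3: m=-1, y=3
After step 4: m=-1, y=3
After step 5: m=-1, y=4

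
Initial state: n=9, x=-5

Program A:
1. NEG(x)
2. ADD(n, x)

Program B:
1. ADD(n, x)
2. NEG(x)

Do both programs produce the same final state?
No

Program A final state: n=14, x=5
Program B final state: n=4, x=5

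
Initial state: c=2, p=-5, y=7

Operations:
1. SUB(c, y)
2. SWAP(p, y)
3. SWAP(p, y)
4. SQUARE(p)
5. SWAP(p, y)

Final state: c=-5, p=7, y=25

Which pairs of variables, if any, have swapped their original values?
None

Comparing initial and final values:
c: 2 → -5
p: -5 → 7
y: 7 → 25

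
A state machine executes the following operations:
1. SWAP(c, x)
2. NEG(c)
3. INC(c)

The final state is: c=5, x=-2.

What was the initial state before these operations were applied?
c=-2, x=-4

Working backwards:
Final state: c=5, x=-2
Before step 3 (INC(c)): c=4, x=-2
Before step 2 (NEG(c)): c=-4, x=-2
Before step 1 (SWAP(c, x)): c=-2, x=-4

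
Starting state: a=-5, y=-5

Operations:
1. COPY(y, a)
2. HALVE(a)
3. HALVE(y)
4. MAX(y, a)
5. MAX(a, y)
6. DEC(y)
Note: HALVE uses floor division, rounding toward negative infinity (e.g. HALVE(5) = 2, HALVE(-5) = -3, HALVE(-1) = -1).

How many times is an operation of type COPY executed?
1

Counting COPY operations:
Step 1: COPY(y, a) ← COPY
Total: 1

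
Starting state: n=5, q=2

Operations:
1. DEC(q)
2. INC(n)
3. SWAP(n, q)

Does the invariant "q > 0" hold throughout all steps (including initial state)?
Yes

The invariant holds at every step.

State at each step:
Initial: n=5, q=2
After step 1: n=5, q=1
After step 2: n=6, q=1
After step 3: n=1, q=6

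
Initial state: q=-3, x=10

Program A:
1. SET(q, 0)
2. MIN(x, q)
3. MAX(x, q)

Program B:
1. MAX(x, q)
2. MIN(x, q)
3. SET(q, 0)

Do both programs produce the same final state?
No

Program A final state: q=0, x=0
Program B final state: q=0, x=-3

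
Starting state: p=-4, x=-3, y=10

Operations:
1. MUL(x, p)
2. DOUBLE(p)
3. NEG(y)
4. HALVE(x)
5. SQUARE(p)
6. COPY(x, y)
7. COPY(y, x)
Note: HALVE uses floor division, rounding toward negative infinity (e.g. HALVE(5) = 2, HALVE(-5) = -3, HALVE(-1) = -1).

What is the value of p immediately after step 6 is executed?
p = 64

Tracing p through execution:
Initial: p = -4
After step 1 (MUL(x, p)): p = -4
After step 2 (DOUBLE(p)): p = -8
After step 3 (NEG(y)): p = -8
After step 4 (HALVE(x)): p = -8
After step 5 (SQUARE(p)): p = 64
After step 6 (COPY(x, y)): p = 64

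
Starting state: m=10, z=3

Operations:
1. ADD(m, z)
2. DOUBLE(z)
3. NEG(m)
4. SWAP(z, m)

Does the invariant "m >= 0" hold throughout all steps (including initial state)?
No, violated after step 3

The invariant is violated after step 3.

State at each step:
Initial: m=10, z=3
After step 1: m=13, z=3
After step 2: m=13, z=6
After step 3: m=-13, z=6
After step 4: m=6, z=-13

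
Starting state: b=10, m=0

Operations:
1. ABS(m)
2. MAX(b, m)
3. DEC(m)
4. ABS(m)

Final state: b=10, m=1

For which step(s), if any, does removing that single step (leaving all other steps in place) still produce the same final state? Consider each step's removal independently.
Step(s) 1, 2

Testing removal of each single step:
Without step 1: final = b=10, m=1 (same)
Without step 2: final = b=10, m=1 (same)
Without step 3: final = b=10, m=0 (different)
Without step 4: final = b=10, m=-1 (different)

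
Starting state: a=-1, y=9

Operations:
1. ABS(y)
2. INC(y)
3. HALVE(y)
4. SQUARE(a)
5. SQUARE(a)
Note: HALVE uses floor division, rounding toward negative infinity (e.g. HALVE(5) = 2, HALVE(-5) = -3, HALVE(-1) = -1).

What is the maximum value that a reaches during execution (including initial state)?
1

Values of a at each step:
Initial: a = -1
After step 1: a = -1
After step 2: a = -1
After step 3: a = -1
After step 4: a = 1 ← maximum
After step 5: a = 1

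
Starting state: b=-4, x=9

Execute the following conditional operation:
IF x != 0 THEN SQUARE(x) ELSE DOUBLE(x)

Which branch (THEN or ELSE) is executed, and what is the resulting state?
Branch: THEN, Final state: b=-4, x=81

Evaluating condition: x != 0
x = 9
Condition is True, so THEN branch executes
After SQUARE(x): b=-4, x=81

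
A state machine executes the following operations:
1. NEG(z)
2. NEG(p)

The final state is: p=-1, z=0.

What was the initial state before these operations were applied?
p=1, z=0

Working backwards:
Final state: p=-1, z=0
Before step 2 (NEG(p)): p=1, z=0
Before step 1 (NEG(z)): p=1, z=0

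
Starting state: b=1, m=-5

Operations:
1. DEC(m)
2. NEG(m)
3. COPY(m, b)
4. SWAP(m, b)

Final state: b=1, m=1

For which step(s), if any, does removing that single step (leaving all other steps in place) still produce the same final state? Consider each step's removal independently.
Step(s) 1, 2, 4

Testing removal of each single step:
Without step 1: final = b=1, m=1 (same)
Without step 2: final = b=1, m=1 (same)
Without step 3: final = b=6, m=1 (different)
Without step 4: final = b=1, m=1 (same)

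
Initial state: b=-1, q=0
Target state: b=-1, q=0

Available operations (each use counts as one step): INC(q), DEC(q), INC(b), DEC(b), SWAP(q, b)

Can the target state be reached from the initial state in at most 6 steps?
Yes

Path (0 steps): 0 steps (already at target)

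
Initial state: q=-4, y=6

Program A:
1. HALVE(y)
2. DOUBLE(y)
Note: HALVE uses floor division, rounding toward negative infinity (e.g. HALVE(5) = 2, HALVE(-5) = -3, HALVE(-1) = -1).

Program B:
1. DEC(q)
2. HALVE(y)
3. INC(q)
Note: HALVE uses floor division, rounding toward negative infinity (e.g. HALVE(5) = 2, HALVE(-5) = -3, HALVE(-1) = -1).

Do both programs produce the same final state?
No

Program A final state: q=-4, y=6
Program B final state: q=-4, y=3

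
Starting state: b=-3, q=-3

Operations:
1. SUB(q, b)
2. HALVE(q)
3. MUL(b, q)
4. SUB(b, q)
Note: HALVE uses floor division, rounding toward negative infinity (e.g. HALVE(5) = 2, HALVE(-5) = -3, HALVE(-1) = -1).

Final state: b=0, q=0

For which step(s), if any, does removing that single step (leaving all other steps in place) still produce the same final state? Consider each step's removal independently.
Step(s) 2, 4

Testing removal of each single step:
Without step 1: final = b=8, q=-2 (different)
Without step 2: final = b=0, q=0 (same)
Without step 3: final = b=-3, q=0 (different)
Without step 4: final = b=0, q=0 (same)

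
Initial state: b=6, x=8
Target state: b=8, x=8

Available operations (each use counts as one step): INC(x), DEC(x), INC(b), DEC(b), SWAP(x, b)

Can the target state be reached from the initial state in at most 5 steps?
Yes

Path (2 steps): INC(b) → INC(b)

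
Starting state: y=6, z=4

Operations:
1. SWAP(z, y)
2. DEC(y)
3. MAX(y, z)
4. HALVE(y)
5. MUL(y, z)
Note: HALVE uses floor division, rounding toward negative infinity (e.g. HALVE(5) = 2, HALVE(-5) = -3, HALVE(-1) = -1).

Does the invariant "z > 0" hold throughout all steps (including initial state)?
Yes

The invariant holds at every step.

State at each step:
Initial: y=6, z=4
After step 1: y=4, z=6
After step 2: y=3, z=6
After step 3: y=6, z=6
After step 4: y=3, z=6
After step 5: y=18, z=6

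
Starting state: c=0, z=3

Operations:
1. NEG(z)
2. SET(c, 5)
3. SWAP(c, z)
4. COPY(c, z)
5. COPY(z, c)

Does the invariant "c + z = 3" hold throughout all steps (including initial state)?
No, violated after step 1

The invariant is violated after step 1.

State at each step:
Initial: c=0, z=3
After step 1: c=0, z=-3
After step 2: c=5, z=-3
After step 3: c=-3, z=5
After step 4: c=5, z=5
After step 5: c=5, z=5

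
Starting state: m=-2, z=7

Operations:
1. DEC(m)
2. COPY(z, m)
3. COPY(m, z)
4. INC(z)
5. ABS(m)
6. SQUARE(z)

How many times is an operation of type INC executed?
1

Counting INC operations:
Step 4: INC(z) ← INC
Total: 1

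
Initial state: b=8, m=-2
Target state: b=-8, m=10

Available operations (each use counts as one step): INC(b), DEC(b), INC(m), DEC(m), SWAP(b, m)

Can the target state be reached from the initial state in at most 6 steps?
No

The target state cannot be reached within 6 steps.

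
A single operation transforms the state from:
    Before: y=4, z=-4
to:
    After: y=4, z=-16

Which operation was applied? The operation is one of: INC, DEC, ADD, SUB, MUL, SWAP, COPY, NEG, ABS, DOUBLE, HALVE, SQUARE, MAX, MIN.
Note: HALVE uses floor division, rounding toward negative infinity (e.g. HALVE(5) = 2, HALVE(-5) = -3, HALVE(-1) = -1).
MUL(z, y)

Analyzing the change:
Before: y=4, z=-4
After: y=4, z=-16
Variable z changed from -4 to -16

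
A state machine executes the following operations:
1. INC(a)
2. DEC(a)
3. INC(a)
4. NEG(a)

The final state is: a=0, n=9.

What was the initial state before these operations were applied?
a=-1, n=9

Working backwards:
Final state: a=0, n=9
Before step 4 (NEG(a)): a=0, n=9
Before step 3 (INC(a)): a=-1, n=9
Before step 2 (DEC(a)): a=0, n=9
Before step 1 (INC(a)): a=-1, n=9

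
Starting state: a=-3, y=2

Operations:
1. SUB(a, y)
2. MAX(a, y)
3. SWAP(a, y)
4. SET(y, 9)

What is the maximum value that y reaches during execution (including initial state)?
9

Values of y at each step:
Initial: y = 2
After step 1: y = 2
After step 2: y = 2
After step 3: y = 2
After step 4: y = 9 ← maximum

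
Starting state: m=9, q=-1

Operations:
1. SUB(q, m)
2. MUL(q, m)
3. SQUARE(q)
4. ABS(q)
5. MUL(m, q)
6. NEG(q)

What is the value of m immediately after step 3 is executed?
m = 9

Tracing m through execution:
Initial: m = 9
After step 1 (SUB(q, m)): m = 9
After step 2 (MUL(q, m)): m = 9
After step 3 (SQUARE(q)): m = 9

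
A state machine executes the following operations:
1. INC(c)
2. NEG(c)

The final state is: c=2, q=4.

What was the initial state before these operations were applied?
c=-3, q=4

Working backwards:
Final state: c=2, q=4
Before step 2 (NEG(c)): c=-2, q=4
Before step 1 (INC(c)): c=-3, q=4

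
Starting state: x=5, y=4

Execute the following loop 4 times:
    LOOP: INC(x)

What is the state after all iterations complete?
x=9, y=4

Iteration trace:
Start: x=5, y=4
After iteration 1: x=6, y=4
After iteration 2: x=7, y=4
After iteration 3: x=8, y=4
After iteration 4: x=9, y=4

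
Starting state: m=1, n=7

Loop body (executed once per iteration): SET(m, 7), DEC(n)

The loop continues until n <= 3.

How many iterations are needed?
4

Tracing iterations:
Initial: m=1, n=7
After iteration 1: m=7, n=6
After iteration 2: m=7, n=5
After iteration 3: m=7, n=4
After iteration 4: m=7, n=3
n <= 3 now holds, so the loop exits after 4 iterations.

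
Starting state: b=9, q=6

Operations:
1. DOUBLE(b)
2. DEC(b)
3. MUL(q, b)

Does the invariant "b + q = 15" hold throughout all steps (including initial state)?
No, violated after step 1

The invariant is violated after step 1.

State at each step:
Initial: b=9, q=6
After step 1: b=18, q=6
After step 2: b=17, q=6
After step 3: b=17, q=102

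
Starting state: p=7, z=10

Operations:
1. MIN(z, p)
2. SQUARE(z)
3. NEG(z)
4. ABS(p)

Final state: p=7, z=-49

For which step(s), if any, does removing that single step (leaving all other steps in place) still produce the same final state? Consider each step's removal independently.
Step(s) 4

Testing removal of each single step:
Without step 1: final = p=7, z=-100 (different)
Without step 2: final = p=7, z=-7 (different)
Without step 3: final = p=7, z=49 (different)
Without step 4: final = p=7, z=-49 (same)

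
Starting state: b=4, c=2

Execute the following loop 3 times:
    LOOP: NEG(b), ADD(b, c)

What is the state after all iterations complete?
b=-2, c=2

Iteration trace:
Start: b=4, c=2
After iteration 1: b=-2, c=2
After iteration 2: b=4, c=2
After iteration 3: b=-2, c=2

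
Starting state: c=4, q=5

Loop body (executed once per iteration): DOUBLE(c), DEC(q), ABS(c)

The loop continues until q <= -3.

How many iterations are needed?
8

Tracing iterations:
Initial: c=4, q=5
After iteration 1: c=8, q=4
After iteration 2: c=16, q=3
After iteration 3: c=32, q=2
After iteration 4: c=64, q=1
After iteration 5: c=128, q=0
After iteration 6: c=256, q=-1
After iteration 7: c=512, q=-2
After iteration 8: c=1024, q=-3
q <= -3 now holds, so the loop exits after 8 iterations.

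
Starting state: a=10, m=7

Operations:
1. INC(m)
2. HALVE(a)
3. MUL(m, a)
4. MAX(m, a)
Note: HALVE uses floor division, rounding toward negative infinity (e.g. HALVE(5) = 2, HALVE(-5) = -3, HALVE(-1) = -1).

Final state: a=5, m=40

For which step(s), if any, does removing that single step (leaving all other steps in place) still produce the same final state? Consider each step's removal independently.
Step(s) 4

Testing removal of each single step:
Without step 1: final = a=5, m=35 (different)
Without step 2: final = a=10, m=80 (different)
Without step 3: final = a=5, m=8 (different)
Without step 4: final = a=5, m=40 (same)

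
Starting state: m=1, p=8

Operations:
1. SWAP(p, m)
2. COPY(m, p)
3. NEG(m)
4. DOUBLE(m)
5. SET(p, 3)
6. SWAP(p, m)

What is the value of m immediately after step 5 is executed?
m = -2

Tracing m through execution:
Initial: m = 1
After step 1 (SWAP(p, m)): m = 8
After step 2 (COPY(m, p)): m = 1
After step 3 (NEG(m)): m = -1
After step 4 (DOUBLE(m)): m = -2
After step 5 (SET(p, 3)): m = -2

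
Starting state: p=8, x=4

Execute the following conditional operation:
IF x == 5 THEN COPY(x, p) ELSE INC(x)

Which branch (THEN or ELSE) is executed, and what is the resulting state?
Branch: ELSE, Final state: p=8, x=5

Evaluating condition: x == 5
x = 4
Condition is False, so ELSE branch executes
After INC(x): p=8, x=5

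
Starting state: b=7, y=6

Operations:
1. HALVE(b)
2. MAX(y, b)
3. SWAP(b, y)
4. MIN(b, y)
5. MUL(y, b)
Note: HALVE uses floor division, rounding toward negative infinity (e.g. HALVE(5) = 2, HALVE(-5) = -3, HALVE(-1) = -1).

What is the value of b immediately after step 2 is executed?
b = 3

Tracing b through execution:
Initial: b = 7
After step 1 (HALVE(b)): b = 3
After step 2 (MAX(y, b)): b = 3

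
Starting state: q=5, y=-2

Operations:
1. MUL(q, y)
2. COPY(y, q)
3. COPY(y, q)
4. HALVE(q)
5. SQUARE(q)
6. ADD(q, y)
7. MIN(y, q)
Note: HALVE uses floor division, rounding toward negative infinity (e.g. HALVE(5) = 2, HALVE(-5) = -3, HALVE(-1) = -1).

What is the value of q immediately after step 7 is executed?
q = 15

Tracing q through execution:
Initial: q = 5
After step 1 (MUL(q, y)): q = -10
After step 2 (COPY(y, q)): q = -10
After step 3 (COPY(y, q)): q = -10
After step 4 (HALVE(q)): q = -5
After step 5 (SQUARE(q)): q = 25
After step 6 (ADD(q, y)): q = 15
After step 7 (MIN(y, q)): q = 15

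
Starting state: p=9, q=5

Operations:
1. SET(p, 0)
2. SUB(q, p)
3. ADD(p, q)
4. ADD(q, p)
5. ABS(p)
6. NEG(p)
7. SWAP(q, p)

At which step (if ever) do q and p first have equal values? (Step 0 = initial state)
Step 3

q and p first become equal after step 3.

Comparing values at each step:
Initial: q=5, p=9
After step 1: q=5, p=0
After step 2: q=5, p=0
After step 3: q=5, p=5 ← equal!
After step 4: q=10, p=5
After step 5: q=10, p=5
After step 6: q=10, p=-5
After step 7: q=-5, p=10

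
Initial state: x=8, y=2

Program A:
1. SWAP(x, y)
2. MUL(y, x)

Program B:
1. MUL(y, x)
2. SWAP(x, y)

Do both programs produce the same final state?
No

Program A final state: x=2, y=16
Program B final state: x=16, y=8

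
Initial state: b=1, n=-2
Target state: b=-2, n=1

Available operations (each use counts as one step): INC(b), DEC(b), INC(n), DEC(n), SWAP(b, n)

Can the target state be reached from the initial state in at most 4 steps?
Yes

Path (1 step): SWAP(b, n)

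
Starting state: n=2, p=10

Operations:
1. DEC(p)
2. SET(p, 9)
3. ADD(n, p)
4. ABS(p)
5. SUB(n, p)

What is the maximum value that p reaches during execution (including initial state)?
10

Values of p at each step:
Initial: p = 10 ← maximum
After step 1: p = 9
After step 2: p = 9
After step 3: p = 9
After step 4: p = 9
After step 5: p = 9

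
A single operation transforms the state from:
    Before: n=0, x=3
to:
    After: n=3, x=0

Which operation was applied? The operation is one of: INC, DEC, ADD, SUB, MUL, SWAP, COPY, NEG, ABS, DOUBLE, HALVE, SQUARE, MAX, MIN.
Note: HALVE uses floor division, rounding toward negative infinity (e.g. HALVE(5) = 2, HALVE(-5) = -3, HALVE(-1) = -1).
SWAP(x, n)

Analyzing the change:
Before: n=0, x=3
After: n=3, x=0
Variable x changed from 3 to 0
Variable n changed from 0 to 3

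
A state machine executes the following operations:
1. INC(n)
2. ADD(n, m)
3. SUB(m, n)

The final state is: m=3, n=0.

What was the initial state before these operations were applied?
m=3, n=-4

Working backwards:
Final state: m=3, n=0
Before step 3 (SUB(m, n)): m=3, n=0
Before step 2 (ADD(n, m)): m=3, n=-3
Before step 1 (INC(n)): m=3, n=-4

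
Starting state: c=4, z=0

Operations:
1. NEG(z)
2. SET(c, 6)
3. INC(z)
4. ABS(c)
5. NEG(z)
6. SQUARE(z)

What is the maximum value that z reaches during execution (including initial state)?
1

Values of z at each step:
Initial: z = 0
After step 1: z = 0
After step 2: z = 0
After step 3: z = 1 ← maximum
After step 4: z = 1
After step 5: z = -1
After step 6: z = 1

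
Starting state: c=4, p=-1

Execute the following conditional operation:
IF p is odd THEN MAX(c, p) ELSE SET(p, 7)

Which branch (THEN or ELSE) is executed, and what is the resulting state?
Branch: THEN, Final state: c=4, p=-1

Evaluating condition: p is odd
Condition is True, so THEN branch executes
After MAX(c, p): c=4, p=-1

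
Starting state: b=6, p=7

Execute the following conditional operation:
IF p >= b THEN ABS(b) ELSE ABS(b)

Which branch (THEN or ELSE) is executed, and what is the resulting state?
Branch: THEN, Final state: b=6, p=7

Evaluating condition: p >= b
p = 7, b = 6
Condition is True, so THEN branch executes
After ABS(b): b=6, p=7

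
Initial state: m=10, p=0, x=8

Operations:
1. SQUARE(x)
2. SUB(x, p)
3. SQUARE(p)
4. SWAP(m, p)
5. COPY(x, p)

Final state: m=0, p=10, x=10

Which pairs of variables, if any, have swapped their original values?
(m, p)

Comparing initial and final values:
m: 10 → 0
x: 8 → 10
p: 0 → 10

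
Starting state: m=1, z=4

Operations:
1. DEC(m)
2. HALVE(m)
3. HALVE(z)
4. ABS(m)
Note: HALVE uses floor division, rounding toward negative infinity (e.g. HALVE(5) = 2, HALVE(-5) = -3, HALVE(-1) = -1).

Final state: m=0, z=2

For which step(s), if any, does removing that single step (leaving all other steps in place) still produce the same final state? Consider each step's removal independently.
Step(s) 1, 2, 4

Testing removal of each single step:
Without step 1: final = m=0, z=2 (same)
Without step 2: final = m=0, z=2 (same)
Without step 3: final = m=0, z=4 (different)
Without step 4: final = m=0, z=2 (same)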